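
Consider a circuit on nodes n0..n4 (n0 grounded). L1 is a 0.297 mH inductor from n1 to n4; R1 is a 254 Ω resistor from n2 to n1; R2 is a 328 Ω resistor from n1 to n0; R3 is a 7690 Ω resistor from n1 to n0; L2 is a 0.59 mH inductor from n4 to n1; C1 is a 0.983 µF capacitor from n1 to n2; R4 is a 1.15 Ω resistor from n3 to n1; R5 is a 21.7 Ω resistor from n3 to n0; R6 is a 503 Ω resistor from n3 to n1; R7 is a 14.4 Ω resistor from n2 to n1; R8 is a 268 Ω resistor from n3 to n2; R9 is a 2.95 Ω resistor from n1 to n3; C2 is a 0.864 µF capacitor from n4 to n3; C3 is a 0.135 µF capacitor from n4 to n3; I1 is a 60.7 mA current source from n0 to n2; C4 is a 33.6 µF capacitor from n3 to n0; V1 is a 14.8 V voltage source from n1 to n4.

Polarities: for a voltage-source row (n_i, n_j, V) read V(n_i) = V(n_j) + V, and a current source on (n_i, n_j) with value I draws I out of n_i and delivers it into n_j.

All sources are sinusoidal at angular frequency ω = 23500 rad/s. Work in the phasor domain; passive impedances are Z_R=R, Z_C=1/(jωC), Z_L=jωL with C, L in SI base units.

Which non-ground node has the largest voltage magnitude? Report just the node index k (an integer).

4

Element admittances at ω=23500 rad/s:
  Y(L1) = 0.000-0.1433j S between n1,n4
  Y(R1) = 0.003937+0.000j S between n2,n1
  Y(R2) = 0.003049+0.000j S between n1,n0
  Y(R3) = 0.0001300+0.000j S between n1,n0
  Y(L2) = 0.000-0.07212j S between n4,n1
  Y(C1) = 0.000+0.02310j S between n1,n2
  Y(R4) = 0.8696+0.000j S between n3,n1
  Y(R5) = 0.04608+0.000j S between n3,n0
  Y(R6) = 0.001988+0.000j S between n3,n1
  Y(R7) = 0.06944+0.000j S between n2,n1
  Y(R8) = 0.003731+0.000j S between n3,n2
  Y(R9) = 0.3390+0.000j S between n1,n3
  Y(C2) = 0.000+0.02030j S between n4,n3
  Y(C3) = 0.000+0.003172j S between n4,n3
  I1: injects 0.0607 A into n2 (from n0)
  Y(C4) = 0.000+0.7896j S between n3,n0
  V1: constraint V(n1)−V(n4) = 14.8
Assemble and solve the 5×5 MNA system:
  V(n1)=0.05678+0.2088j  V(n2)=0.7730-0.01951j  V(n3)=0.003620-0.07643j  V(n4)=-14.74+0.2088j
  i(V1)=-0.006697+2.842j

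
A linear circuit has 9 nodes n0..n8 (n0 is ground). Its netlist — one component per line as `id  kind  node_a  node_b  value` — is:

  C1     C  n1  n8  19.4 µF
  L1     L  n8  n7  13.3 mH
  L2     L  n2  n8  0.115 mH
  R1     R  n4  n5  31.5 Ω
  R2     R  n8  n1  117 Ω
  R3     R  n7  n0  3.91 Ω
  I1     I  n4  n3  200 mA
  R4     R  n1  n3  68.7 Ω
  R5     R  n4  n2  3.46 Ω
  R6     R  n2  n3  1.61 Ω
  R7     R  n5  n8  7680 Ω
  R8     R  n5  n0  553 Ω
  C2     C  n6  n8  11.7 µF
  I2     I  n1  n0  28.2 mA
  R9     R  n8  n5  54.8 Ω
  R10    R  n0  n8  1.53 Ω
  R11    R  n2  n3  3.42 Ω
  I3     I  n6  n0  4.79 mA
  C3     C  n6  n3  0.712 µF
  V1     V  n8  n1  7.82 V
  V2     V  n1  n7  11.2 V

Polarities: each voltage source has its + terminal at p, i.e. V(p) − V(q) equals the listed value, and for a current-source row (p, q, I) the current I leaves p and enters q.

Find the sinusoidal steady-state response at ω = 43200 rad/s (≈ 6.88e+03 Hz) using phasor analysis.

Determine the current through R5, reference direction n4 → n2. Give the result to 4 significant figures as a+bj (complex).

MNA unknowns: 8 node voltages V₁..V_8 plus 2 source currents (V1, V2)
C1: Y=0.000+0.8381j on G[1,8]
L1: Y=0.000-0.001740j on G[8,7]
L2: Y=0.000-0.2013j on G[2,8]
R1: Y=0.03175+0.000j on G[4,5]
R2: Y=0.008547+0.000j on G[8,1]
R3: Y=0.2558+0.000j on G[7,0]
I1: z[4]−=0.2, z[3]+=0.2
R4: Y=0.01456+0.000j on G[1,3]
R5: Y=0.2890+0.000j on G[4,2]
R6: Y=0.6211+0.000j on G[2,3]
R7: Y=0.0001302+0.000j on G[5,8]
R8: Y=0.001808+0.000j on G[5,0]
C2: Y=0.000+0.5054j on G[6,8]
I2: z[1]−=0.0282, z[0]+=0.0282
R9: Y=0.01825+0.000j on G[8,5]
R10: Y=0.6536+0.000j on G[0,8]
R11: Y=0.2924+0.000j on G[2,3]
I3: z[6]−=0.00479, z[0]+=0.00479
C3: Y=0.000+0.03076j on G[6,3]
V1: row V8−V1=7.82, i_V1 at 8,1
V2: row V1−V7=11.2, i_V2 at 1,7
solve → V1=-2.516+0.0007435j, V2=5.219-0.6382j, V3=5.294-0.6279j, V4=4.540-0.6120j, V5=4.652-0.3739j, V6=5.303-0.02638j, V7=-13.72+0.0007435j, V8=5.304+0.0007435j
aux → i_V1=-3.660-6.511j, i_V2=-3.508+0.03329j

-0.1964+0.007561j A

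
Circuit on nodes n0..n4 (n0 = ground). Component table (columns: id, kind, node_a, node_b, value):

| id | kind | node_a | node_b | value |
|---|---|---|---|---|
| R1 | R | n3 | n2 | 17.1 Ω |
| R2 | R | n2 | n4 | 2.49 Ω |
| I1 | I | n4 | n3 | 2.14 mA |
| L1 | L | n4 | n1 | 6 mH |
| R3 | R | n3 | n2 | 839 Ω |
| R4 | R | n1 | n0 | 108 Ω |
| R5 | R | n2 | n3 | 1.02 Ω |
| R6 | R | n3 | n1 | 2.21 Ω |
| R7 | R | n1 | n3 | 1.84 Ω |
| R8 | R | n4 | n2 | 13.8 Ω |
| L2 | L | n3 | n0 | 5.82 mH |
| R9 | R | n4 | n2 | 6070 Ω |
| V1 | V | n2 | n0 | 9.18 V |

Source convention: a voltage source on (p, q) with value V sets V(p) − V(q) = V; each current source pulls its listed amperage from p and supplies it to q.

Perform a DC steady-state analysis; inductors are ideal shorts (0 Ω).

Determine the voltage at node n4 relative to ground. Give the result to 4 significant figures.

2.941 V

Apply KCL at each of the 4 non-ground nodes and solve the resulting linear system.
Node n1: branches {L1, R4, R6, R7} → V_1 = 2.941
Node n2: branches {R1, R2, R3, R5, R8, R9, V1} → V_2 = 9.180
Node n3: branches {R1, I1, R3, R5, R6, R7, L2} → V_3 = 0.000
Node n4: branches {R2, I1, L1, R8, R9} → V_4 = 2.941
Source currents: i(L1)=2.957, i(L2)=12.48, i(V1)=-12.51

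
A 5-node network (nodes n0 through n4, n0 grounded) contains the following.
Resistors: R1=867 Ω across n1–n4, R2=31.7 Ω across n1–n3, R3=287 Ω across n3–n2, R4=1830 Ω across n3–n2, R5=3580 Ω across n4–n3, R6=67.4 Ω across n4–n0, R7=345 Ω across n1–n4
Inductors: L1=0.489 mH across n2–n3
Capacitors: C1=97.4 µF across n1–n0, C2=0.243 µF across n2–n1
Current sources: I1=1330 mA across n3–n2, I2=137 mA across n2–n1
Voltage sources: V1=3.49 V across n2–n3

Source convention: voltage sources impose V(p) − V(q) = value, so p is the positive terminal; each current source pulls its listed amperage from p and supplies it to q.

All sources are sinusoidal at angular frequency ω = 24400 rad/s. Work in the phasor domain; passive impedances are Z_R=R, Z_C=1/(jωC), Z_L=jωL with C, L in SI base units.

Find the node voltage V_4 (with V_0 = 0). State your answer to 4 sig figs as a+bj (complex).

MNA unknowns: 4 node voltages V₁..V_4 plus 1 source current (V1)
R1: Y=0.001153+0.000j on G[1,4]
R2: Y=0.03155+0.000j on G[1,3]
R3: Y=0.003484+0.000j on G[3,2]
L1: Y=0.000-0.08381j on G[2,3]
C1: Y=0.000+2.377j on G[1,0]
R4: Y=0.0005464+0.000j on G[3,2]
R5: Y=0.0002793+0.000j on G[4,3]
R6: Y=0.01484+0.000j on G[4,0]
I1: z[3]−=1.33, z[2]+=1.33
C2: Y=0.000+0.005929j on G[2,1]
R7: Y=0.002899+0.000j on G[1,4]
I2: z[2]−=0.137, z[1]+=0.137
V1: row V2−V3=3.49, i_V1 at 2,3
solve → V1=-1.281e-05-0.0003892j, V2=-0.7880+0.1464j, V3=-4.278+0.1464j, V4=-0.06234+0.002052j
aux → i_V1=1.180+0.2972j

-0.06234+0.002052j V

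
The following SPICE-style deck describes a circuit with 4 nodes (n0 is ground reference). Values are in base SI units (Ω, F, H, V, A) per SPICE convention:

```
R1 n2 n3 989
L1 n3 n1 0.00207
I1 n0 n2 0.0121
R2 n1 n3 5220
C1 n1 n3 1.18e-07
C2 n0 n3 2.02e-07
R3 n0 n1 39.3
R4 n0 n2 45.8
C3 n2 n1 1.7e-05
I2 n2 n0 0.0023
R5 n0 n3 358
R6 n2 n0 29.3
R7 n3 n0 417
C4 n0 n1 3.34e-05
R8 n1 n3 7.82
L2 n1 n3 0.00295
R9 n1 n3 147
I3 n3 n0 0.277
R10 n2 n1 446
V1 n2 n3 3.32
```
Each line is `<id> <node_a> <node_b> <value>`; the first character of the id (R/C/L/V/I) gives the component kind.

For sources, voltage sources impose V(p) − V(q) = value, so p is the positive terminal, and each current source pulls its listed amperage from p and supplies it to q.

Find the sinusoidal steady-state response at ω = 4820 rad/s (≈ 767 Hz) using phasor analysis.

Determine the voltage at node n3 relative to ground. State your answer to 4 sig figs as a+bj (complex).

-1.352-0.2942j V

Apply KCL at each of the 3 non-ground nodes and solve the resulting linear system.
Node n1: branches {L1, R2, C1, R3, C3, C4, R8, L2, R9, R10} → V_1 = -0.2380+2.264j
Node n2: branches {R1, I1, R4, C3, I2, R6, R10, V1} → V_2 = 1.968-0.2942j
Node n3: branches {R1, L1, R2, C1, C2, R5, R7, R8, L2, R9, I3, V1} → V_3 = -1.352-0.2942j
Source currents: i(V1)=-0.3183-0.1585j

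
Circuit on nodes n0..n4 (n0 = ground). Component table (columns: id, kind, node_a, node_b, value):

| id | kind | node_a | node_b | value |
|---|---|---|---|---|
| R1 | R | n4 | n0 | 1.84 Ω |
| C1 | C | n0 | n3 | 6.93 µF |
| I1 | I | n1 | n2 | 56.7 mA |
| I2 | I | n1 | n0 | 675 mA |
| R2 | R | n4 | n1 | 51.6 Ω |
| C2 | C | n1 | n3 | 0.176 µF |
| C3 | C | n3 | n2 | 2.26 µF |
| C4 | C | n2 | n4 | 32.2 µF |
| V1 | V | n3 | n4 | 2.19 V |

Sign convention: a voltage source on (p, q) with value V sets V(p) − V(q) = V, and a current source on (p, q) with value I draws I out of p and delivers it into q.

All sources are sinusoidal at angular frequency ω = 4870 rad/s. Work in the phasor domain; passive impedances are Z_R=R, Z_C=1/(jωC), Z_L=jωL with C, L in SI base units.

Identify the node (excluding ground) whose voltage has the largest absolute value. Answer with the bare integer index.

Apply KCL at each of the 4 non-ground nodes and solve the resulting linear system.
Node n1: branches {I1, I2, R2, C2} → V_1 = -38.92+1.705j
Node n2: branches {I1, C3, C4} → V_2 = -1.102-0.3965j
Node n3: branches {C1, C2, C3, V1} → V_3 = 0.9444-0.05864j
Node n4: branches {R1, R2, C4, V1} → V_4 = -1.246-0.05864j
Source currents: i(V1)=0.0002281-0.08857j

1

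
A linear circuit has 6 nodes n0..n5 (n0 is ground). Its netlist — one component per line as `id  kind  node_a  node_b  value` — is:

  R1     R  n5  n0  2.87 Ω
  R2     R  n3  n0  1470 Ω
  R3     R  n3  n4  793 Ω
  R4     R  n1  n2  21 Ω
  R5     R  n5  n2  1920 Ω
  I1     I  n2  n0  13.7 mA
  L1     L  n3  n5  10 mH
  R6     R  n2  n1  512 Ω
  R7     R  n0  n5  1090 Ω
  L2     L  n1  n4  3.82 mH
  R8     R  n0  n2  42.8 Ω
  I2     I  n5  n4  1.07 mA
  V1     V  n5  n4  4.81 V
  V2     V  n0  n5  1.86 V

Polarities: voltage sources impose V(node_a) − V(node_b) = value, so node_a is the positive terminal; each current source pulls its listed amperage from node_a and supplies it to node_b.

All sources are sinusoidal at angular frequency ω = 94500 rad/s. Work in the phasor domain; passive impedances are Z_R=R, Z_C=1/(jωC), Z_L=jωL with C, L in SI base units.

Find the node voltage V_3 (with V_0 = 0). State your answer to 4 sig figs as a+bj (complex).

-3.766-1.039j V

Apply KCL at each of the 5 non-ground nodes and solve the resulting linear system.
Node n1: branches {R4, R6, L2} → V_1 = -0.7879+1.011j
Node n2: branches {R4, R5, I1, R6, R8} → V_2 = -0.7314+0.6822j
Node n3: branches {R2, R3, L1} → V_3 = -3.766-1.039j
Node n4: branches {R3, L2, I2, V1} → V_4 = -6.670+0.000j
Node n5: branches {R1, R5, L1, R7, I2, V1, V2} → V_5 = -1.860+0.000j
Source currents: i(V1)=-0.007532+0.01760j, i(V2)=-0.6557+0.01523j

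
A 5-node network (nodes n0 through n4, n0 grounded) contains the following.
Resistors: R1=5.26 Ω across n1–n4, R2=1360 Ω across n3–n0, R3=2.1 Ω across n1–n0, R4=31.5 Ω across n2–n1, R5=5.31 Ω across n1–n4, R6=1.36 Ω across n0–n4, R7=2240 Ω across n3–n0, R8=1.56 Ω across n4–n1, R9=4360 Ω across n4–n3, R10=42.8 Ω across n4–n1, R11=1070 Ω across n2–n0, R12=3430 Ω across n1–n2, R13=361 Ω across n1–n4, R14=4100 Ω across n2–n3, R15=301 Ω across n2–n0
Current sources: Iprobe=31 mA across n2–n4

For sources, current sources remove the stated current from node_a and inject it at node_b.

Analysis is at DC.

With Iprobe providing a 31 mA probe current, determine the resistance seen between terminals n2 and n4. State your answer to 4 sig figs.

R_eq = 28.05 Ω

Element admittances at DC:
  Y(R1) = 0.1901 S between n1,n4
  Y(R2) = 0.0007353 S between n3,n0
  Y(R3) = 0.4762 S between n1,n0
  Y(R4) = 0.03175 S between n2,n1
  Y(R5) = 0.1883 S between n1,n4
  Y(R6) = 0.7353 S between n0,n4
  Y(R7) = 0.0004464 S between n3,n0
  Y(R8) = 0.6410 S between n4,n1
  Y(R9) = 0.0002294 S between n4,n3
  Y(R10) = 0.02336 S between n4,n1
  Y(R11) = 0.0009346 S between n2,n0
  Y(R12) = 0.0002915 S between n1,n2
  Y(R13) = 0.002770 S between n1,n4
  Y(R14) = 0.0002439 S between n2,n3
  Y(R15) = 0.003322 S between n2,n0
  Iprobe: injects 0.031 A into n4 (from n2)
Assemble and solve the 4×4 MNA system:
  V(n1)=-0.009898  V(n2)=-0.8579  V(n3)=-0.1248  V(n4)=0.01158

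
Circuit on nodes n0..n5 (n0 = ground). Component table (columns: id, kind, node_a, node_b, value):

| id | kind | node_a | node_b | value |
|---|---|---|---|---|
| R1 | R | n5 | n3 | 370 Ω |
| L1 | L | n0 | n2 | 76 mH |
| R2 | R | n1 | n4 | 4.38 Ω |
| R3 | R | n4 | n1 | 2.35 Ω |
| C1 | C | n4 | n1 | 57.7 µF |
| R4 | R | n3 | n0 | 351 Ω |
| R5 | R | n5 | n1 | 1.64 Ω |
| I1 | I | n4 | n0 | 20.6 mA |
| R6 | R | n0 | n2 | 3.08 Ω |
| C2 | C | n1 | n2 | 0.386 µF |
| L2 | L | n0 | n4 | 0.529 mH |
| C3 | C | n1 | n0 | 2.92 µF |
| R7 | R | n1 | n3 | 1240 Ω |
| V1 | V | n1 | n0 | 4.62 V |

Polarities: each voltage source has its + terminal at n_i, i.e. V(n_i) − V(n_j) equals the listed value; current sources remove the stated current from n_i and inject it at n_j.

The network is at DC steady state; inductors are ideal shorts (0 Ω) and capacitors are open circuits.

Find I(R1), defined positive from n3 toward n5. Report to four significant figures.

-0.005581 A

MNA unknowns: 5 node voltages V₁..V_5 plus 3 source currents (L1, L2, V1)
R1: Y=0.002703 on G[5,3]
L1: row V0−V2=0, i_L1 at 0,2
R2: Y=0.2283 on G[1,4]
R3: Y=0.4255 on G[4,1]
C1: Y=0.000 on G[4,1]
R4: Y=0.002849 on G[3,0]
R5: Y=0.6098 on G[5,1]
I1: z[4]−=0.0206, z[0]+=0.0206
R6: Y=0.3247 on G[0,2]
C2: Y=0.000 on G[1,2]
L2: row V0−V4=0, i_L2 at 0,4
C3: Y=0.000 on G[1,0]
R7: Y=0.0008065 on G[1,3]
V1: row V1−V0=4.62, i_V1 at 1,0
solve → V1=4.620, V2=0.000, V3=2.546, V4=0.000, V5=4.611
aux → i_L1=0.000, i_L2=-3.000, i_V1=-3.028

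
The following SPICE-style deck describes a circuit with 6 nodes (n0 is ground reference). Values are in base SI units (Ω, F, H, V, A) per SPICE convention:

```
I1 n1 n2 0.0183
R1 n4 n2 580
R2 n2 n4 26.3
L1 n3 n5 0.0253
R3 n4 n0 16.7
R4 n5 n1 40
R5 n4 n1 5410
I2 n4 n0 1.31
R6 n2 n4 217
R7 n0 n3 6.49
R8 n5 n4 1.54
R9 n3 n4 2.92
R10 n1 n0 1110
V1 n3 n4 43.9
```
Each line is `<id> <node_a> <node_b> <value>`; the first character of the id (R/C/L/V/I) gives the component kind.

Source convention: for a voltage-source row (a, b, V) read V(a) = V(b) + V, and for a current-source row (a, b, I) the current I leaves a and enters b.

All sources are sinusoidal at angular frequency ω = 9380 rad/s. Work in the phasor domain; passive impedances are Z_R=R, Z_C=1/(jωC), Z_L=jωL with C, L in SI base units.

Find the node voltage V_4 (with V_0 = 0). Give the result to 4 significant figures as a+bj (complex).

Element admittances at ω=9380 rad/s:
  I1: injects 0.0183 A into n2 (from n1)
  Y(R1) = 0.001724+0.000j S between n4,n2
  Y(R2) = 0.03802+0.000j S between n2,n4
  Y(L1) = 0.000-0.004214j S between n3,n5
  Y(R3) = 0.05988+0.000j S between n4,n0
  Y(R4) = 0.02500+0.000j S between n5,n1
  Y(R5) = 0.0001848+0.000j S between n4,n1
  I2: injects 1.31 A into n0 (from n4)
  Y(R6) = 0.004608+0.000j S between n2,n4
  Y(R7) = 0.1541+0.000j S between n0,n3
  Y(R8) = 0.6494+0.000j S between n5,n4
  Y(R9) = 0.3425+0.000j S between n3,n4
  Y(R10) = 0.0009009+0.000j S between n1,n0
  V1: constraint V(n3)−V(n4) = 43.9
Assemble and solve the 6×6 MNA system:
  V(n1)=-36.96-0.2713j  V(n2)=-37.17+0.001142j  V(n3)=6.319+0.001142j  V(n4)=-37.58+0.001142j  V(n5)=-37.56-0.2831j
  i(V1)=-16.01+0.1847j

-37.58+0.001142j V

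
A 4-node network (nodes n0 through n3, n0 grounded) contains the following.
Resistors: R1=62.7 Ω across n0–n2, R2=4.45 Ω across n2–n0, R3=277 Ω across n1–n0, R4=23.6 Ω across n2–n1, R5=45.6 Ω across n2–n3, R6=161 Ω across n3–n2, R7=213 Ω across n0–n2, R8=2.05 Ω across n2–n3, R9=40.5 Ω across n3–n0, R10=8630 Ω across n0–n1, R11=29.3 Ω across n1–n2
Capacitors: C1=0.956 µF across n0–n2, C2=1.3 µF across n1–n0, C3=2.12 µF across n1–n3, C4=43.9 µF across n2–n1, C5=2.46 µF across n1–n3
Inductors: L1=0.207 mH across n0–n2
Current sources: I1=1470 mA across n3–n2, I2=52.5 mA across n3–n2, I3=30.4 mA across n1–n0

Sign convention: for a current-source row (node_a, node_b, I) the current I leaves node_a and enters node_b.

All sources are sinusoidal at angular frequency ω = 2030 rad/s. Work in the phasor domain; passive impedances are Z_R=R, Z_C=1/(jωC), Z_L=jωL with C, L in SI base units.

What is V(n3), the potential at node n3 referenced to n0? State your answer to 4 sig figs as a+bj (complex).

-2.814+0.05916j V

Element admittances at ω=2030 rad/s:
  Y(R1) = 0.01595+0.000j S between n0,n2
  Y(C1) = 0.000+0.001941j S between n0,n2
  Y(R2) = 0.2247+0.000j S between n2,n0
  Y(L1) = 0.000-2.380j S between n0,n2
  Y(C2) = 0.000+0.002639j S between n1,n0
  I1: injects 1.47 A into n2 (from n3)
  Y(R3) = 0.003610+0.000j S between n1,n0
  Y(R4) = 0.04237+0.000j S between n2,n1
  Y(R5) = 0.02193+0.000j S between n2,n3
  Y(R6) = 0.006211+0.000j S between n3,n2
  Y(R7) = 0.004695+0.000j S between n0,n2
  Y(R8) = 0.4878+0.000j S between n2,n3
  I2: injects 0.0525 A into n2 (from n3)
  Y(C3) = 0.000+0.004304j S between n1,n3
  Y(R9) = 0.02469+0.000j S between n3,n0
  Y(R10) = 0.0001159+0.000j S between n0,n1
  Y(C4) = 0.000+0.08912j S between n2,n1
  Y(R11) = 0.03413+0.000j S between n1,n2
  Y(C5) = 0.000+0.004994j S between n1,n3
  I3: injects 0.0304 A into n0 (from n1)
Assemble and solve the 3×3 MNA system:
  V(n1)=-0.3055+0.07696j  V(n2)=0.002128+0.01678j  V(n3)=-2.814+0.05916j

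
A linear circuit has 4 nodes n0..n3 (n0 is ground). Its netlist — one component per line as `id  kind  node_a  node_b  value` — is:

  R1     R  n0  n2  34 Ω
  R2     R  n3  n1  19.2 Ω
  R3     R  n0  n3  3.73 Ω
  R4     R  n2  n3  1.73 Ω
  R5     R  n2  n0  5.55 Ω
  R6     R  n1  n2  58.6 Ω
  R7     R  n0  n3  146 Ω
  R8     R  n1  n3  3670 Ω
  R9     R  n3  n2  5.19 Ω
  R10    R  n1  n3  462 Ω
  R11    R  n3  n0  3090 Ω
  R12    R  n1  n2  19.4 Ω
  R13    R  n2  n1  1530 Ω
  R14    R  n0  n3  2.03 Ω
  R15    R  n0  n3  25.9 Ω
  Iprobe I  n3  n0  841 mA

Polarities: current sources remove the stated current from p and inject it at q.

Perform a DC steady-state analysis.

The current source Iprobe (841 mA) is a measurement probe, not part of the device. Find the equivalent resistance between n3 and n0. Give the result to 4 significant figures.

R_eq = 1.028 Ω

Apply KCL at each of the 3 non-ground nodes and solve the resulting linear system.
Node n1: branches {R2, R6, R8, R10, R12, R13} → V_1 = -0.7643
Node n2: branches {R1, R4, R5, R6, R9, R12, R13} → V_2 = -0.6854
Node n3: branches {R2, R3, R4, R7, R8, R9, R10, R11, R14, R15, Iprobe} → V_3 = -0.8647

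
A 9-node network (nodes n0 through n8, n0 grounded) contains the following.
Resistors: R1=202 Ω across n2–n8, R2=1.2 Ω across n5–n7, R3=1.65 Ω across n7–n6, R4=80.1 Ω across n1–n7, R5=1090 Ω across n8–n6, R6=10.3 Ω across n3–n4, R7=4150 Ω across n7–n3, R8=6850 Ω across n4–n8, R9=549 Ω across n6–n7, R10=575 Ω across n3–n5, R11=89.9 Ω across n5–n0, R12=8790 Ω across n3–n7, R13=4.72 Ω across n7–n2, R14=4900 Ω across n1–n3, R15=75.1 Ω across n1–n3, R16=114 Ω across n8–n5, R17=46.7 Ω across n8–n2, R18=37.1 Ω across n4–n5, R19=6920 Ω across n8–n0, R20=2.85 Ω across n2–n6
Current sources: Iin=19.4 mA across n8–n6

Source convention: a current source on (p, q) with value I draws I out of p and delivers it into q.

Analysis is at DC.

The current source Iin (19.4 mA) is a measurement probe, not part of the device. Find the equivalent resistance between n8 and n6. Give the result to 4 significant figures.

R_eq = 28.89 Ω

MNA unknowns: 8 node voltages V₁..V_8
R1: Y=0.004950 on G[2,8]
R2: Y=0.8333 on G[5,7]
R3: Y=0.6061 on G[7,6]
R4: Y=0.01248 on G[1,7]
R5: Y=0.0009174 on G[8,6]
R6: Y=0.09709 on G[3,4]
R7: Y=0.0002410 on G[7,3]
R8: Y=0.0001460 on G[4,8]
R9: Y=0.001821 on G[6,7]
R10: Y=0.001739 on G[3,5]
R11: Y=0.01112 on G[5,0]
R12: Y=0.0001138 on G[3,7]
R13: Y=0.2119 on G[7,2]
R14: Y=0.0002041 on G[1,3]
R15: Y=0.01332 on G[1,3]
R16: Y=0.008772 on G[8,5]
R17: Y=0.02141 on G[8,2]
R18: Y=0.02695 on G[4,5]
R19: Y=0.0001445 on G[8,0]
R20: Y=0.3509 on G[2,6]
Iin: z[8]−=0.0194, z[6]+=0.0194
solve → V1=0.009353, V2=-0.003521, V3=0.006203, V4=0.005728, V5=0.006937, V6=0.02650, V7=0.01276, V8=-0.5340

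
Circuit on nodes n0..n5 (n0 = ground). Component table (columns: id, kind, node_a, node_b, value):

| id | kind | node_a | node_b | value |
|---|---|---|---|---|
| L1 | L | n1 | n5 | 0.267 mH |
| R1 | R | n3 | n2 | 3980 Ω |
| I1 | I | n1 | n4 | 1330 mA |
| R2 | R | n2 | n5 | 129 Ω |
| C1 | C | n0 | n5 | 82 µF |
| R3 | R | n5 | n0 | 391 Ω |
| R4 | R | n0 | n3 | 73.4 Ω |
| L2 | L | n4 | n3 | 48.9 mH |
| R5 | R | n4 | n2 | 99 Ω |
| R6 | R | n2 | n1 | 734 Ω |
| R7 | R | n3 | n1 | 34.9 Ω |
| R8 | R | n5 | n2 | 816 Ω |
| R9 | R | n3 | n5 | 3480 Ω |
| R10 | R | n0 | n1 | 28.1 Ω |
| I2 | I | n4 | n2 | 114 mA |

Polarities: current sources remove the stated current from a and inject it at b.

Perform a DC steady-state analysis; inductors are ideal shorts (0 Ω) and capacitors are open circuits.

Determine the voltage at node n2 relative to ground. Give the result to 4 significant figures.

Apply KCL at each of the 5 non-ground nodes and solve the resulting linear system.
Node n1: branches {L1, I1, R6, R7, R10} → V_1 = -7.588
Node n2: branches {R1, R2, R5, R6, R8, I2} → V_2 = 12.35
Node n3: branches {R1, R4, L2, R7, R9} → V_3 = 21.24
Node n4: branches {I1, L2, R5, I2} → V_4 = 21.24
Node n5: branches {L1, R2, C1, R3, R8, R9} → V_5 = -7.588
Source currents: i(L1)=-0.2067, i(L2)=1.126

12.35 V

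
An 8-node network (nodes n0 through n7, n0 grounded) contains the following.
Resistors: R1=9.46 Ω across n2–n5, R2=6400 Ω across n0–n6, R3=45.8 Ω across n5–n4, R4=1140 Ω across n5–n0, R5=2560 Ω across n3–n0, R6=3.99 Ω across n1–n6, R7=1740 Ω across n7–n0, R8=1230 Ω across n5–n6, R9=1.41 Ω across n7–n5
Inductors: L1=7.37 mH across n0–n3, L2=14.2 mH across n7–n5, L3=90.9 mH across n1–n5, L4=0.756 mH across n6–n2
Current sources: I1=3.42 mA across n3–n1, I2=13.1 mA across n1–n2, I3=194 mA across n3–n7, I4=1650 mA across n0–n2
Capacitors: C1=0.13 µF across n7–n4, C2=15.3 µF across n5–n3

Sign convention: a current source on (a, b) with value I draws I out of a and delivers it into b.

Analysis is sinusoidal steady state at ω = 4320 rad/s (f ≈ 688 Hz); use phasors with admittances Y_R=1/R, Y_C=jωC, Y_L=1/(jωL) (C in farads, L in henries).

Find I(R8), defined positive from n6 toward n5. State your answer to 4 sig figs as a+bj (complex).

Apply KCL at each of the 7 non-ground nodes and solve the resulting linear system.
Node n1: branches {I1, I2, L3, R6} → V_1 = 16.64+24.88j
Node n2: branches {R1, I2, L4, I4} → V_2 = 16.80+24.81j
Node n3: branches {L1, R5, I1, I3, C2} → V_3 = 1.906+52.36j
Node n4: branches {R3, C1} → V_4 = 1.310+24.49j
Node n5: branches {R1, R3, R4, L2, L3, C2, R8, R9} → V_5 = 1.310+24.48j
Node n6: branches {R2, R6, L4, R8} → V_6 = 16.68+24.73j
Node n7: branches {L2, I3, C1, R7, R9} → V_7 = 1.582+24.47j

0.01250+0.0002005j A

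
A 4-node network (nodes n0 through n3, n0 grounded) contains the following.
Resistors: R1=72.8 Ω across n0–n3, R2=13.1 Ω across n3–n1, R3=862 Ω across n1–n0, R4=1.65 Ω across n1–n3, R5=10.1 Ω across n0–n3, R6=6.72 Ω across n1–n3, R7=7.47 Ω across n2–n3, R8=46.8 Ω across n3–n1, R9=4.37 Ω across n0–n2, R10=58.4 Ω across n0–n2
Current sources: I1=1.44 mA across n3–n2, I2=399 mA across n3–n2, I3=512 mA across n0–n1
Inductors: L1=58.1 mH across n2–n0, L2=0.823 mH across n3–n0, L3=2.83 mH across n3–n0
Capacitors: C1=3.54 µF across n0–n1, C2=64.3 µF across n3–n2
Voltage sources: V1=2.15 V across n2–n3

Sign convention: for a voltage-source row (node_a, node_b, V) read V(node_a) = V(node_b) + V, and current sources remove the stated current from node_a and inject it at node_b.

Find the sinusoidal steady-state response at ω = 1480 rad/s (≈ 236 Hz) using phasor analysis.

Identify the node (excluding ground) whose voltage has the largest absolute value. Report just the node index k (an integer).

2

MNA unknowns: 3 node voltages V₁..V_3 plus 1 source current (V1)
R1: Y=0.01374+0.000j on G[0,3]
I1: z[3]−=0.00144, z[2]+=0.00144
L1: Y=0.000-0.01163j on G[2,0]
R2: Y=0.07634+0.000j on G[3,1]
L2: Y=0.000-0.8210j on G[3,0]
R3: Y=0.001160+0.000j on G[1,0]
C1: Y=0.000+0.005239j on G[0,1]
R4: Y=0.6061+0.000j on G[1,3]
C2: Y=0.000+0.09516j on G[3,2]
R5: Y=0.09901+0.000j on G[0,3]
R6: Y=0.1488+0.000j on G[1,3]
R7: Y=0.1339+0.000j on G[2,3]
R8: Y=0.02137+0.000j on G[3,1]
R9: Y=0.2288+0.000j on G[0,2]
I2: z[3]−=0.399, z[2]+=0.399
L3: Y=0.000-0.2388j on G[3,0]
R10: Y=0.01712+0.000j on G[0,2]
I3: z[0]−=0.512, z[1]+=0.512
V1: row V2−V3=2.15, i_V1 at 2,3
solve → V1=0.5763-0.01206j, V2=2.127-0.008538j, V3=-0.02339-0.008538j
aux → i_V1=-0.4103-0.1778j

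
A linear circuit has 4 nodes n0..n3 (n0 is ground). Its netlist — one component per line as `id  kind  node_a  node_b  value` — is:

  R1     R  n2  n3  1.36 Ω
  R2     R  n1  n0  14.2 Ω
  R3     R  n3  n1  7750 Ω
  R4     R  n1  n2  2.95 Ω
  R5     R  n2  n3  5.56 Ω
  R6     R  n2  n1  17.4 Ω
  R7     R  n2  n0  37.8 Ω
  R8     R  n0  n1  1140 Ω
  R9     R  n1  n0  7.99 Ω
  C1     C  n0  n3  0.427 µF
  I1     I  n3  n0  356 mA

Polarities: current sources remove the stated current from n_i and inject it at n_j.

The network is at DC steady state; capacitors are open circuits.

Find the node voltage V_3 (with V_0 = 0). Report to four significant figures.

-2.644 V

Element admittances at DC:
  Y(R1) = 0.7353 S between n2,n3
  Y(R2) = 0.07042 S between n1,n0
  Y(R3) = 0.0001290 S between n3,n1
  Y(R4) = 0.3390 S between n1,n2
  Y(R5) = 0.1799 S between n2,n3
  Y(R6) = 0.05747 S between n2,n1
  Y(R7) = 0.02646 S between n2,n0
  Y(R8) = 0.0008772 S between n0,n1
  Y(R9) = 0.1252 S between n1,n0
  Y(C1) = 0.000 S between n0,n3
  I1: injects 0.356 A into n0 (from n3)
Assemble and solve the 3×3 MNA system:
  V(n1)=-1.508  V(n2)=-2.255  V(n3)=-2.644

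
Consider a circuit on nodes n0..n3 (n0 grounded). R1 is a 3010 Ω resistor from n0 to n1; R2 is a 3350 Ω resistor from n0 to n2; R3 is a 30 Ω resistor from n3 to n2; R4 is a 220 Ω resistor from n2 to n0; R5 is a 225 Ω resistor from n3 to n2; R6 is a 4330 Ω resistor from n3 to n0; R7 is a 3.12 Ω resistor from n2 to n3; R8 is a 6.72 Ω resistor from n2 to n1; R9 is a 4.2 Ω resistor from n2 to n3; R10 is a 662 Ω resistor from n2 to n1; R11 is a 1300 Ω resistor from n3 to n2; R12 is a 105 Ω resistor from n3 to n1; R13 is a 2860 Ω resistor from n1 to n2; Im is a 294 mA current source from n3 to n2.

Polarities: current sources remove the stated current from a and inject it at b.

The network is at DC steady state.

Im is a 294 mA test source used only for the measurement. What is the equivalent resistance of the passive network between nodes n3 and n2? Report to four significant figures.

Element admittances at DC:
  Y(R1) = 0.0003322 S between n0,n1
  Y(R2) = 0.0002985 S between n0,n2
  Y(R3) = 0.03333 S between n3,n2
  Y(R4) = 0.004545 S between n2,n0
  Y(R5) = 0.004444 S between n3,n2
  Y(R6) = 0.0002309 S between n3,n0
  Y(R7) = 0.3205 S between n2,n3
  Y(R8) = 0.1488 S between n2,n1
  Y(R9) = 0.2381 S between n2,n3
  Y(R10) = 0.001511 S between n2,n1
  Y(R11) = 0.0007692 S between n3,n2
  Y(R12) = 0.009524 S between n3,n1
  Y(R13) = 0.0003497 S between n1,n2
  Im: injects 0.294 A into n2 (from n3)
Assemble and solve the 3×3 MNA system:
  V(n1)=-0.006334  V(n2)=0.02248  V(n3)=-0.4624

R_eq = 1.649 Ω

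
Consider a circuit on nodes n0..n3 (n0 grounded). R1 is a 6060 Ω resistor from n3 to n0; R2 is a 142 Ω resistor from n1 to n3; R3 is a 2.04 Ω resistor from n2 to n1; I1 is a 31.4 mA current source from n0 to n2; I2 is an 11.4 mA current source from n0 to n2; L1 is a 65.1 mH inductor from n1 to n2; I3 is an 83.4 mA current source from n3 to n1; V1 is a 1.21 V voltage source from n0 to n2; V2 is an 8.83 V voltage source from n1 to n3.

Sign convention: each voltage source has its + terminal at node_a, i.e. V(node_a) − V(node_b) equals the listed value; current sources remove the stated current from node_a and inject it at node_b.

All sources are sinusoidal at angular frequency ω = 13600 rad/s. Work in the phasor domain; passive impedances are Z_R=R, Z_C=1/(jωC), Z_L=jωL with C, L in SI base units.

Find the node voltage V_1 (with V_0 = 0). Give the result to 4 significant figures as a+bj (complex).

Apply KCL at each of the 3 non-ground nodes and solve the resulting linear system.
Node n1: branches {R2, R3, L1, I3, V2} → V_1 = -1.207+7.782e-06j
Node n2: branches {R3, I1, I2, L1, V1} → V_2 = -1.210+0.000j
Node n3: branches {R1, R2, I3, V2} → V_3 = -10.04+7.782e-06j
Source currents: i(V1)=-0.04446+1.284e-09j, i(V2)=0.01956+1.284e-09j

-1.207+7.782e-06j V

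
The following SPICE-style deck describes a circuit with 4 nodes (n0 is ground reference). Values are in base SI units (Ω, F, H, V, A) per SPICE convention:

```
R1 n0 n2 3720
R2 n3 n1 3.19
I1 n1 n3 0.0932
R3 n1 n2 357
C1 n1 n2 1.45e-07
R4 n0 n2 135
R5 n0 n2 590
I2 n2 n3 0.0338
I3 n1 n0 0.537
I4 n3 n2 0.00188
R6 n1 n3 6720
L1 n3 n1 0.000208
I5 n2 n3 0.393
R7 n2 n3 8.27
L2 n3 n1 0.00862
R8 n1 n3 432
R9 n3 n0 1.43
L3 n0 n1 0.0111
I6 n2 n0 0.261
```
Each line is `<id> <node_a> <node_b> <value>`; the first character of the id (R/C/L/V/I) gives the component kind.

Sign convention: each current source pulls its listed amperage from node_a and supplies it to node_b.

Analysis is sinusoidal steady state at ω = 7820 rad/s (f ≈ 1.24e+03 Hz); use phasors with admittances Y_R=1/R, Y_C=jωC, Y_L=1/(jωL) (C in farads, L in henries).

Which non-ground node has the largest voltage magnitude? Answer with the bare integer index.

2

MNA unknowns: 3 node voltages V₁..V_3
R1: Y=0.0002688+0.000j on G[0,2]
R2: Y=0.3135+0.000j on G[3,1]
I1: z[1]−=0.0932, z[3]+=0.0932
R3: Y=0.002801+0.000j on G[1,2]
C1: Y=0.000+0.001134j on G[1,2]
R4: Y=0.007407+0.000j on G[0,2]
R5: Y=0.001695+0.000j on G[0,2]
I2: z[2]−=0.0338, z[3]+=0.0338
I3: z[1]−=0.537, z[0]+=0.537
I4: z[3]−=0.00188, z[2]+=0.00188
R6: Y=0.0001488+0.000j on G[1,3]
L1: Y=0.000-0.6148j on G[3,1]
I5: z[2]−=0.393, z[3]+=0.393
R7: Y=0.1209+0.000j on G[2,3]
L2: Y=0.000-0.01483j on G[3,1]
R8: Y=0.002315+0.000j on G[1,3]
R9: Y=0.6993+0.000j on G[3,0]
L3: Y=0.000-0.01152j on G[0,1]
I6: z[2]−=0.261, z[0]+=0.261
solve → V1=-1.425-0.8410j, V2=-6.126+0.001019j, V3=-1.045-0.02348j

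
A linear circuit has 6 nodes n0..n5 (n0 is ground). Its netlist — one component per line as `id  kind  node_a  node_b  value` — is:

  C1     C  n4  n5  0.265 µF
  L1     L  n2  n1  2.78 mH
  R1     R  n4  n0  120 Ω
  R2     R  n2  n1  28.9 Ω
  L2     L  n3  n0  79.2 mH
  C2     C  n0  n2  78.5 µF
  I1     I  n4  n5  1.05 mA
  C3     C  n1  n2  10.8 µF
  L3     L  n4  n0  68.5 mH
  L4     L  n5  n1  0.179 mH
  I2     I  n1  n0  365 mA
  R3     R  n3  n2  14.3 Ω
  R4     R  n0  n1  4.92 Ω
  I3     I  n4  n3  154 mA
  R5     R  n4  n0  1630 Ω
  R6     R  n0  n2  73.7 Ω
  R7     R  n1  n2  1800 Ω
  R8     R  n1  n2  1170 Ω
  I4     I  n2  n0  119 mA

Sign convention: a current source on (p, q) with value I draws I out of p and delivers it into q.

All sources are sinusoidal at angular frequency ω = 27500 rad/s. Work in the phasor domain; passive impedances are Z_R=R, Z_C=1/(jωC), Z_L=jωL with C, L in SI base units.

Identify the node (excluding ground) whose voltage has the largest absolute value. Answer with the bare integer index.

Element admittances at ω=27500 rad/s:
  Y(C1) = 0.000+0.007287j S between n4,n5
  Y(L1) = 0.000-0.01308j S between n2,n1
  Y(R1) = 0.008333+0.000j S between n4,n0
  Y(R2) = 0.03460+0.000j S between n2,n1
  Y(L2) = 0.000-0.0004591j S between n3,n0
  Y(C2) = 0.000+2.159j S between n0,n2
  I1: injects 0.00105 A into n5 (from n4)
  Y(C3) = 0.000+0.2970j S between n1,n2
  Y(L3) = 0.000-0.0005309j S between n4,n0
  Y(L4) = 0.000-0.2031j S between n5,n1
  I2: injects 0.365 A into n0 (from n1)
  Y(R3) = 0.06993+0.000j S between n3,n2
  Y(R4) = 0.2033+0.000j S between n0,n1
  I3: injects 0.154 A into n3 (from n4)
  Y(R5) = 0.0006135+0.000j S between n4,n0
  Y(R6) = 0.01357+0.000j S between n0,n2
  Y(R7) = 0.0005556+0.000j S between n1,n2
  Y(R8) = 0.0008547+0.000j S between n1,n2
  I4: injects 0.119 A into n0 (from n2)
Assemble and solve the 5×5 MNA system:
  V(n1)=-0.9972+0.7375j  V(n2)=-0.1063+0.08396j  V(n3)=2.095+0.09772j  V(n4)=-11.51+8.202j  V(n5)=-0.6059+0.4651j

4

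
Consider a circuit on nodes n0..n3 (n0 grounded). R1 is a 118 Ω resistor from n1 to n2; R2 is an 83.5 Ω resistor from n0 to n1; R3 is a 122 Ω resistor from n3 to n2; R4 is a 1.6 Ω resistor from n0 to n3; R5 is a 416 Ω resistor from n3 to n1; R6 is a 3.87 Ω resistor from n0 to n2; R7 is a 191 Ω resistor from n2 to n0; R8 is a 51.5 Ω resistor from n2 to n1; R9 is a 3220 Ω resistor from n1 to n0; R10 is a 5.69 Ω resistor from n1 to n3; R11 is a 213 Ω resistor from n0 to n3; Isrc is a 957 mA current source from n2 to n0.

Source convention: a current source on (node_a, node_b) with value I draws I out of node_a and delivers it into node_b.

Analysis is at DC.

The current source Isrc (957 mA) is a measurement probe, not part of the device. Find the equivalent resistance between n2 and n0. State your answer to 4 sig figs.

MNA unknowns: 3 node voltages V₁..V_3
R1: Y=0.008475 on G[1,2]
R2: Y=0.01198 on G[0,1]
R3: Y=0.008197 on G[3,2]
R4: Y=0.6250 on G[0,3]
R5: Y=0.002404 on G[3,1]
R6: Y=0.2584 on G[0,2]
R7: Y=0.005236 on G[2,0]
R8: Y=0.01942 on G[2,1]
R9: Y=0.0003106 on G[1,0]
R10: Y=0.1757 on G[1,3]
R11: Y=0.004695 on G[0,3]
Isrc: z[2]−=0.957, z[0]+=0.957
solve → V1=-0.5371, V2=-3.247, V3=-0.1499

R_eq = 3.393 Ω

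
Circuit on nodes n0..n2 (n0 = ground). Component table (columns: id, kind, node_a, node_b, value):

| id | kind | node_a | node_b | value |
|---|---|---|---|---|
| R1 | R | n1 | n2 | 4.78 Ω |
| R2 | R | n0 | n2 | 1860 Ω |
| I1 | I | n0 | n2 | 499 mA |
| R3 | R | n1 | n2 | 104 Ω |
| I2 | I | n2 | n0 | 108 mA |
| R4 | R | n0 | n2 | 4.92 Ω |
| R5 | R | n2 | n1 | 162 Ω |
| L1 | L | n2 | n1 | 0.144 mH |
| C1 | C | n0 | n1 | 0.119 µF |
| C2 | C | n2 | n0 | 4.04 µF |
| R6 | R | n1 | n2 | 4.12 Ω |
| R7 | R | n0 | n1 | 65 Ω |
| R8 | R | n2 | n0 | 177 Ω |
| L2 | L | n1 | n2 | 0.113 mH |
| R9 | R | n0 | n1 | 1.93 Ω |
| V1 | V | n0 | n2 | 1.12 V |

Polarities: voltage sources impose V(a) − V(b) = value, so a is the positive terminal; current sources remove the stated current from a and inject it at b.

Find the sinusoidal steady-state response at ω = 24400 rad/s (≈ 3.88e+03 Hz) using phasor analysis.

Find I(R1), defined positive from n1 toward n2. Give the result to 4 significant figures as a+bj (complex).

Element admittances at ω=24400 rad/s:
  Y(R1) = 0.2092+0.000j S between n1,n2
  Y(R2) = 0.0005376+0.000j S between n0,n2
  I1: injects 0.499 A into n2 (from n0)
  Y(R3) = 0.009615+0.000j S between n1,n2
  I2: injects 0.108 A into n0 (from n2)
  Y(R4) = 0.2033+0.000j S between n0,n2
  Y(R5) = 0.006173+0.000j S between n2,n1
  Y(L1) = 0.000-0.2846j S between n2,n1
  Y(C1) = 0.000+0.002904j S between n0,n1
  Y(C2) = 0.000+0.09858j S between n2,n0
  Y(R6) = 0.2427+0.000j S between n1,n2
  Y(R7) = 0.01538+0.000j S between n0,n1
  Y(R8) = 0.005650+0.000j S between n2,n0
  Y(L2) = 0.000-0.3627j S between n1,n2
  Y(R9) = 0.5181+0.000j S between n0,n1
  V1: constraint V(n0)−V(n2) = 1.12
Assemble and solve the 3×3 MNA system:
  V(n1)=-0.6995+0.2739j  V(n2)=-1.120+0.000j
  i(V1)=-0.9996+0.03369j

0.08798+0.05730j A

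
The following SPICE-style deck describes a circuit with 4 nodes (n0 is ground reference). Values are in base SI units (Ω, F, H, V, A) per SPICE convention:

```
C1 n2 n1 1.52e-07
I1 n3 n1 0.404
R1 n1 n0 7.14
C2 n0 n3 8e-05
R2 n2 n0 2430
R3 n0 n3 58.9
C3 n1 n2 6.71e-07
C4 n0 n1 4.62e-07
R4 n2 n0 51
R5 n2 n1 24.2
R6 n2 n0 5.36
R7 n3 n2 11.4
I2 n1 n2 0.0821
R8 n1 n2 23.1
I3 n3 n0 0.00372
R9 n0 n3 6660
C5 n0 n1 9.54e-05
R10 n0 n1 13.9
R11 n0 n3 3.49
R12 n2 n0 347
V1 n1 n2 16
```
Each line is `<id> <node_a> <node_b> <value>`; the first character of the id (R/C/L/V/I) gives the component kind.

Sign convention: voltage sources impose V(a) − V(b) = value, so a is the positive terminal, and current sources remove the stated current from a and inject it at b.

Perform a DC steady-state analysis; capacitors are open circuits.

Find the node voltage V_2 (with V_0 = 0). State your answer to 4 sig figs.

-6.290 V

Apply KCL at each of the 3 non-ground nodes and solve the resulting linear system.
Node n1: branches {C1, I1, R1, C3, C4, R5, I2, R8, C5, R10, V1} → V_1 = 9.710
Node n2: branches {C1, R2, C3, R4, R5, R6, R7, I2, R8, R12, V1} → V_2 = -6.290
Node n3: branches {I1, C2, R3, R7, I3, R9, R11} → V_3 = -2.452
Source currents: i(V1)=-3.090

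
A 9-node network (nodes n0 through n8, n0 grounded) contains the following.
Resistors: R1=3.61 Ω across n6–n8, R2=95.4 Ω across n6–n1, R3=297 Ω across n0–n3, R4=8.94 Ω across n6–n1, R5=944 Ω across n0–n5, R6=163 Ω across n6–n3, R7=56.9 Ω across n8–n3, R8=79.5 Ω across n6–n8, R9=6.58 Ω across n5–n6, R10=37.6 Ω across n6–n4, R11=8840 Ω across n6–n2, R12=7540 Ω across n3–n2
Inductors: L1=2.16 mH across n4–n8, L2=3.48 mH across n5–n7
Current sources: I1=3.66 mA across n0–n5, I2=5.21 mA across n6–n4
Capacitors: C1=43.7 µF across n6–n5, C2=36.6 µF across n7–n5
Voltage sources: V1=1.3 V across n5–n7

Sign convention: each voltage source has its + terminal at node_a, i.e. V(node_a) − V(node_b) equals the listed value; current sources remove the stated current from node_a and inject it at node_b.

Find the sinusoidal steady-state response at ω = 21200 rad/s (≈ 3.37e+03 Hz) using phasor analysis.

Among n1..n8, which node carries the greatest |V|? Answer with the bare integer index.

4

MNA unknowns: 8 node voltages V₁..V_8 plus 1 source current (V1)
R1: Y=0.2770+0.000j on G[6,8]
R2: Y=0.01048+0.000j on G[6,1]
L1: Y=0.000-0.02184j on G[4,8]
R3: Y=0.003367+0.000j on G[0,3]
R4: Y=0.1119+0.000j on G[6,1]
R5: Y=0.001059+0.000j on G[0,5]
R6: Y=0.006135+0.000j on G[6,3]
R7: Y=0.01757+0.000j on G[8,3]
I1: z[0]−=0.00366, z[5]+=0.00366
R8: Y=0.01258+0.000j on G[6,8]
R9: Y=0.1520+0.000j on G[5,6]
R10: Y=0.02660+0.000j on G[6,4]
I2: z[6]−=0.00521, z[4]+=0.00521
R11: Y=0.0001131+0.000j on G[6,2]
C1: Y=0.000+0.9264j on G[6,5]
R12: Y=0.0001326+0.000j on G[3,2]
L2: Y=0.000-0.01355j on G[5,7]
C2: Y=0.000+0.7759j on G[7,5]
V1: row V5−V7=1.3, i_V1 at 5,7
solve → V1=0.9125+0.005287j, V2=0.8517+0.002017j, V3=0.7998-0.0007728j, V4=1.026+0.09766j, V5=0.9130+0.002456j, V6=0.9125+0.005287j, V7=-0.3870+0.002456j, V8=0.9132-0.003057j
aux → i_V1=0.000-0.9911j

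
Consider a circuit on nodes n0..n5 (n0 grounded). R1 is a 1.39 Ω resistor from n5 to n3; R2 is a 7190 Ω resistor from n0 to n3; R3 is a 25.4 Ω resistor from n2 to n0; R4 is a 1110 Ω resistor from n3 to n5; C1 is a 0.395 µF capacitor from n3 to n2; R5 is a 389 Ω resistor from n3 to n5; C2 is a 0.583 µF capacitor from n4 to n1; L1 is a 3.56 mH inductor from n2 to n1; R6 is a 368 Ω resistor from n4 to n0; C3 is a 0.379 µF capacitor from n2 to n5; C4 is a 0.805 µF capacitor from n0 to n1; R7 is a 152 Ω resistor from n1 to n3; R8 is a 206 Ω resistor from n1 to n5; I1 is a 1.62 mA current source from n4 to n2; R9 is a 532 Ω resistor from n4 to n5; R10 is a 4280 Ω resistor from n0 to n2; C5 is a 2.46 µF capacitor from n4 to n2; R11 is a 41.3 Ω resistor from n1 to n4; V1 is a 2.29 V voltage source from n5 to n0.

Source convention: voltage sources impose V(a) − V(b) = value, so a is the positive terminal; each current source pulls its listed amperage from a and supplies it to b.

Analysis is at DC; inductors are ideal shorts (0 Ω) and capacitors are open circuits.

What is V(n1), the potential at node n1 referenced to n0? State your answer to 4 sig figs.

0.5456 V

Apply KCL at each of the 5 non-ground nodes and solve the resulting linear system.
Node n1: branches {C2, L1, C4, R7, R8, R11} → V_1 = 0.5456
Node n2: branches {R3, C1, L1, C3, I1, R10, C5} → V_2 = 0.5456
Node n3: branches {R1, R2, R4, C1, R5, R7} → V_3 = 2.274
Node n4: branches {C2, R6, I1, R9, C5, R11} → V_4 = 0.5517
Node n5: branches {R1, R4, R5, C3, R8, R9, V1} → V_5 = 2.290
Source currents: i(L1)=-0.01999, i(V1)=-0.02342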